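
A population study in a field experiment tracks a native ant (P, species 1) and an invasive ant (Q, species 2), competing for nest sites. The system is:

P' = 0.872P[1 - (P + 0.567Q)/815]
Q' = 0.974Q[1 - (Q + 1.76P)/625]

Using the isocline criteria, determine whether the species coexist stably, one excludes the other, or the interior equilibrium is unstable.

Compare the nullcline intercepts: K1/α12 = 815/0.567 = 1440 > K2 = 625; K2/α21 = 625/1.76 = 355 < K1 = 815.
Since the inequalities point opposite ways, species 1 can invade but species 2 cannot.

species 1 excludes species 2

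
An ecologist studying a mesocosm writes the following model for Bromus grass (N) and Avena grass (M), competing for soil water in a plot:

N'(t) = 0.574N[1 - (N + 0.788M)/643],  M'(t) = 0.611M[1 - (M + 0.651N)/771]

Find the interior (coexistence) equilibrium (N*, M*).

N* ≈ 72.8, M* ≈ 724

Setting both brackets to zero gives the nullclines N + 0.788M = 643 and 0.651N + M = 771.
Substituting M = 771 - 0.651N into the first: N(1 - 0.788·0.651) = 643 - 0.788·771.
So N* = 35.5/0.487 = 72.8, and then M* = 771 - 0.651·72.8 = 724.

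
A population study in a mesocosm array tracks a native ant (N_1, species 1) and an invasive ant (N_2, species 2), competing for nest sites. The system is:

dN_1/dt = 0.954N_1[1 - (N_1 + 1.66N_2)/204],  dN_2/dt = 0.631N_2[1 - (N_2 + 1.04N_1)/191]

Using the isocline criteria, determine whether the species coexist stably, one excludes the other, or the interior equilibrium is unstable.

unstable coexistence (outcome depends on initial conditions)

Compare the nullcline intercepts: K1/α12 = 204/1.66 = 123 < K2 = 191; K2/α21 = 191/1.04 = 184 < K1 = 204.
Since both are reversed, neither can invade when rare; the interior point is a saddle.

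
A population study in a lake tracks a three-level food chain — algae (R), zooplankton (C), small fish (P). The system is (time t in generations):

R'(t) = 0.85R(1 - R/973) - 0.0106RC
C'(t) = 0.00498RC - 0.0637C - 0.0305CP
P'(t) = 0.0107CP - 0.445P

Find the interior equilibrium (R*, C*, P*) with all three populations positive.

R* ≈ 468, C* ≈ 41.6, P* ≈ 74.4

From dP/dt = 0: 0.0107C* = 0.445, so C* = 41.6.
From dR/dt = 0: 0.85(1 - R*/973) = 0.0106·41.6, giving R* = 973·(1 - 0.519) = 468.
From dC/dt = 0: 0.00498·468 - 0.0637 = 0.0305P*, so P* = 2.27/0.0305 = 74.4.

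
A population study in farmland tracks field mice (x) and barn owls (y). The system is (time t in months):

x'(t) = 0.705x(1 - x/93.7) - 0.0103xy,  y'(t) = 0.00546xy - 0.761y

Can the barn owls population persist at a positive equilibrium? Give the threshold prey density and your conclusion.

Threshold x = 139; K < 139, so no, the predator goes extinct.

The predator equation gives dy/dt > 0 only when x > 0.761/0.00546 = 139.
Without the predator, x → K = 93.7. Since 93.7 < 139, the predator cannot invade.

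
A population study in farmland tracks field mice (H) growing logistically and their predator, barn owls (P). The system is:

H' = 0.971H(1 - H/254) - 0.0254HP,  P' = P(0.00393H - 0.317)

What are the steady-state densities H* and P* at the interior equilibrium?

H* ≈ 80.7, P* ≈ 26.1

From dP/dt = 0 with P > 0: 0.00393H* = 0.317, so H* = 80.7.
Substitute into dH/dt = 0: 0.971(1 - 80.7/254) = 0.0254P*.
The bracket is 0.682, giving P* = 0.663/0.0254 = 26.1.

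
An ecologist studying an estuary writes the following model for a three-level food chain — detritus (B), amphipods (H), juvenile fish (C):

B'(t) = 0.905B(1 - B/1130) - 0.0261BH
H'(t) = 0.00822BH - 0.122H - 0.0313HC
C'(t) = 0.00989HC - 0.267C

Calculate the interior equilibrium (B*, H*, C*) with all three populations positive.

B* ≈ 250, H* ≈ 27, C* ≈ 61.8

From dC/dt = 0: 0.00989H* = 0.267, so H* = 27.
From dB/dt = 0: 0.905(1 - B*/1130) = 0.0261·27, giving B* = 1130·(1 - 0.779) = 250.
From dH/dt = 0: 0.00822·250 - 0.122 = 0.0313C*, so C* = 1.93/0.0313 = 61.8.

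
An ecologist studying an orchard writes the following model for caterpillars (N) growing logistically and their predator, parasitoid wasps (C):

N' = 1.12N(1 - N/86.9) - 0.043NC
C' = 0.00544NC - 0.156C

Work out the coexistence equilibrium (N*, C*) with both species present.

N* ≈ 28.7, C* ≈ 17.5

From dC/dt = 0 with C > 0: 0.00544N* = 0.156, so N* = 28.7.
Substitute into dN/dt = 0: 1.12(1 - 28.7/86.9) = 0.043C*.
The bracket is 0.67, giving C* = 0.75/0.043 = 17.5.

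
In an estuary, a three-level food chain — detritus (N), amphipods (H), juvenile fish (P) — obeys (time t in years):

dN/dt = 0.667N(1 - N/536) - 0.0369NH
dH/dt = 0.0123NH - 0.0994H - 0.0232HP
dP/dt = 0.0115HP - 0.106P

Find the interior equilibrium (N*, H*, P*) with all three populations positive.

From dP/dt = 0: 0.0115H* = 0.106, so H* = 9.22.
From dN/dt = 0: 0.667(1 - N*/536) = 0.0369·9.22, giving N* = 536·(1 - 0.51) = 263.
From dH/dt = 0: 0.0123·263 - 0.0994 = 0.0232P*, so P* = 3.13/0.0232 = 135.

N* ≈ 263, H* ≈ 9.22, P* ≈ 135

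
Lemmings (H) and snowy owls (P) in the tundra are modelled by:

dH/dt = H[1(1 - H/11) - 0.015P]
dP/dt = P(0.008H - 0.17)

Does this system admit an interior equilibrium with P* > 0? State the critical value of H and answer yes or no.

Threshold H = 21.2; K < 21.2, so no, the predator goes extinct.

The predator equation gives dP/dt > 0 only when H > 0.17/0.008 = 21.2.
Without the predator, H → K = 11. Since 11 < 21.2, the predator cannot invade.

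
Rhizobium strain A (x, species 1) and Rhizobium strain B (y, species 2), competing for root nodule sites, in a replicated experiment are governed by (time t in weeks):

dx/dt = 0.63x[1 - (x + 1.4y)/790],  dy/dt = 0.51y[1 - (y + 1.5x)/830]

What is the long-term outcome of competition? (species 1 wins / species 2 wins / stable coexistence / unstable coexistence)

Compare the nullcline intercepts: K1/α12 = 790/1.4 = 564 < K2 = 830; K2/α21 = 830/1.5 = 553 < K1 = 790.
Since both are reversed, neither can invade when rare; the interior point is a saddle.

unstable coexistence (outcome depends on initial conditions)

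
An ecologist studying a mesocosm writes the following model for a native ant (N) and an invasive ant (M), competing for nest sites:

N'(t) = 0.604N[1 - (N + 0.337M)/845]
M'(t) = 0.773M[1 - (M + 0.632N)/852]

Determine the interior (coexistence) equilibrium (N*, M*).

N* ≈ 709, M* ≈ 404

Setting both brackets to zero gives the nullclines N + 0.337M = 845 and 0.632N + M = 852.
Substituting M = 852 - 0.632N into the first: N(1 - 0.337·0.632) = 845 - 0.337·852.
So N* = 558/0.787 = 709, and then M* = 852 - 0.632·709 = 404.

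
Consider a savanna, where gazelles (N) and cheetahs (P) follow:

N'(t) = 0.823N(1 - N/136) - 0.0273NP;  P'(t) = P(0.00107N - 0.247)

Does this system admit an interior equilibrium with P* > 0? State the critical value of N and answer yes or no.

The predator equation gives dP/dt > 0 only when N > 0.247/0.00107 = 231.
Without the predator, N → K = 136. Since 136 < 231, the predator cannot invade.

Threshold N = 231; K < 231, so no, the predator goes extinct.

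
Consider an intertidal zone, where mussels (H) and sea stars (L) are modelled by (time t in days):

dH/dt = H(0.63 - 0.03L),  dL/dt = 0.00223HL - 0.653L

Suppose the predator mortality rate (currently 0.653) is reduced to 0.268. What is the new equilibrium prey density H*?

H* ≈ 120

At the interior fixed point, setting dL/dt = 0 with L > 0 fixes H* = (predator death rate)/(HL coefficient) — independent of the other coefficients.
With the change, H* = 0.268/0.00223 = 120; it falls from 293.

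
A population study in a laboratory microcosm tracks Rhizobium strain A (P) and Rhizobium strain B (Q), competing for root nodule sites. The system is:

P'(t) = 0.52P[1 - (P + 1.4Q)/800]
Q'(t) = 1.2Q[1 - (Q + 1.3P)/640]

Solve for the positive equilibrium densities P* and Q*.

P* ≈ 117, Q* ≈ 488

Setting both brackets to zero gives the nullclines P + 1.4Q = 800 and 1.3P + Q = 640.
Substituting Q = 640 - 1.3P into the first: P(1 - 1.4·1.3) = 800 - 1.4·640.
So P* = -96/-0.82 = 117, and then Q* = 640 - 1.3·117 = 488.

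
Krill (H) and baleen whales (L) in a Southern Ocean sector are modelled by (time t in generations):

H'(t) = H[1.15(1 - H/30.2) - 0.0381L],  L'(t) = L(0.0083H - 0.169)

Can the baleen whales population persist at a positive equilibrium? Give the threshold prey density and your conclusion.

The predator equation gives dL/dt > 0 only when H > 0.169/0.0083 = 20.4.
Without the predator, H → K = 30.2. Since 30.2 > 20.4, the predator can invade and persist.

Threshold H = 20.4; K > 20.4, so yes, the predator persists.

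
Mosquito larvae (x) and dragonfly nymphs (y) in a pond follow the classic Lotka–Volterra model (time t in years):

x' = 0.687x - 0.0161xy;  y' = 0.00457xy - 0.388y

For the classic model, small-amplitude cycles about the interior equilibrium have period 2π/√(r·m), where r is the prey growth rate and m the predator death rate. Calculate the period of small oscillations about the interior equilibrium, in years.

Here r = 0.687 and m = 0.388, so r·m = 0.267.
ω = √0.267 = 0.516 per year, hence T = 2π/ω ≈ 12.2 years.

T ≈ 12.2 years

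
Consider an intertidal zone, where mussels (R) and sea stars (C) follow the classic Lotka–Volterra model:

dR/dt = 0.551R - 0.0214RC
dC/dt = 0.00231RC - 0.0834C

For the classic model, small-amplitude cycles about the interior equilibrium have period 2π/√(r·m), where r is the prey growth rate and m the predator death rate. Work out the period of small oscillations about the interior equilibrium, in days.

T ≈ 29.3 days

Here r = 0.551 and m = 0.0834, so r·m = 0.046.
ω = √0.046 = 0.214 per day, hence T = 2π/ω ≈ 29.3 days.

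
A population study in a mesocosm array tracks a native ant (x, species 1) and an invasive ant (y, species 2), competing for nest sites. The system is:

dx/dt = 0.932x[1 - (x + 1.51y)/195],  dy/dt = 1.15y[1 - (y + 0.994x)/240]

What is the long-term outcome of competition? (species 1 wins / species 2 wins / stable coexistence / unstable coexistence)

species 2 excludes species 1

Compare the nullcline intercepts: K1/α12 = 195/1.51 = 129 < K2 = 240; K2/α21 = 240/0.994 = 241 > K1 = 195.
Since the inequalities point opposite ways, species 2 can invade but species 1 cannot.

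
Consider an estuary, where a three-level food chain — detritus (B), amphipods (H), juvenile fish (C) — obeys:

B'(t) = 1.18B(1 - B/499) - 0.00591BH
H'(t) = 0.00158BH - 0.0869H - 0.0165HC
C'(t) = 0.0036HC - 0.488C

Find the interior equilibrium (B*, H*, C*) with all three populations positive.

B* ≈ 160, H* ≈ 136, C* ≈ 10.1

From dC/dt = 0: 0.0036H* = 0.488, so H* = 136.
From dB/dt = 0: 1.18(1 - B*/499) = 0.00591·136, giving B* = 499·(1 - 0.679) = 160.
From dH/dt = 0: 0.00158·160 - 0.0869 = 0.0165C*, so C* = 0.166/0.0165 = 10.1.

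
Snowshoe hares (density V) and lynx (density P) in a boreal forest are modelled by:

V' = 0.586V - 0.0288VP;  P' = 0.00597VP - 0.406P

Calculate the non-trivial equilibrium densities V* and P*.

Set dP/dt = 0 with P > 0: 0.00597V - 0.406 = 0, so V* = 0.406/0.00597 = 68.
Set dV/dt = 0 with V > 0: 0.586 - 0.0288P = 0, so P* = 0.586/0.0288 = 20.3.

V* ≈ 68, P* ≈ 20.3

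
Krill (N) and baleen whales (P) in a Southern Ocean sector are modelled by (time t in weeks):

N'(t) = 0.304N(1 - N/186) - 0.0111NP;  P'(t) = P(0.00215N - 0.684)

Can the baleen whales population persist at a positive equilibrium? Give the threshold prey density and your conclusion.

Threshold N = 318; K < 318, so no, the predator goes extinct.

The predator equation gives dP/dt > 0 only when N > 0.684/0.00215 = 318.
Without the predator, N → K = 186. Since 186 < 318, the predator cannot invade.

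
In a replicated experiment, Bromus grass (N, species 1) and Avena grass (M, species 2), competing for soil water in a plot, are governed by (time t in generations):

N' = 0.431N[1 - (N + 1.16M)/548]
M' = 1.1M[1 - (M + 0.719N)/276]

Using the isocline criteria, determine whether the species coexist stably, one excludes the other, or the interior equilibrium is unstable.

Compare the nullcline intercepts: K1/α12 = 548/1.16 = 472 > K2 = 276; K2/α21 = 276/0.719 = 384 < K1 = 548.
Since the inequalities point opposite ways, species 1 can invade but species 2 cannot.

species 1 excludes species 2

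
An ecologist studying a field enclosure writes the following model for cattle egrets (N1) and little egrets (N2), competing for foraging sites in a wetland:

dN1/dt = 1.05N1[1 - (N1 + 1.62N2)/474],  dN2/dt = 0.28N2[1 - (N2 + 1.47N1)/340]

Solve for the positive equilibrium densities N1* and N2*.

Setting both brackets to zero gives the nullclines N1 + 1.62N2 = 474 and 1.47N1 + N2 = 340.
Substituting N2 = 340 - 1.47N1 into the first: N1(1 - 1.62·1.47) = 474 - 1.62·340.
So N1* = -76.8/-1.38 = 55.6, and then N2* = 340 - 1.47·55.6 = 258.

N1* ≈ 55.6, N2* ≈ 258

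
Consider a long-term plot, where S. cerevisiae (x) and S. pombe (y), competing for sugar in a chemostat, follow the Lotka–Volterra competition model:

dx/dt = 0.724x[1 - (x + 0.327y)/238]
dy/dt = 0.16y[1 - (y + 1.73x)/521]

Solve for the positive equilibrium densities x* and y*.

x* ≈ 156, y* ≈ 252

Setting both brackets to zero gives the nullclines x + 0.327y = 238 and 1.73x + y = 521.
Substituting y = 521 - 1.73x into the first: x(1 - 0.327·1.73) = 238 - 0.327·521.
So x* = 67.6/0.434 = 156, and then y* = 521 - 1.73·156 = 252.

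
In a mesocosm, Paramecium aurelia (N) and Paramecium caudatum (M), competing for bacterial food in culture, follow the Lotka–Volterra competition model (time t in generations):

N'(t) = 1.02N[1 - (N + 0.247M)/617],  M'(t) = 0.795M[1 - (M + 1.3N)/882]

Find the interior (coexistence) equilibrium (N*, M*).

N* ≈ 588, M* ≈ 118

Setting both brackets to zero gives the nullclines N + 0.247M = 617 and 1.3N + M = 882.
Substituting M = 882 - 1.3N into the first: N(1 - 0.247·1.3) = 617 - 0.247·882.
So N* = 399/0.679 = 588, and then M* = 882 - 1.3·588 = 118.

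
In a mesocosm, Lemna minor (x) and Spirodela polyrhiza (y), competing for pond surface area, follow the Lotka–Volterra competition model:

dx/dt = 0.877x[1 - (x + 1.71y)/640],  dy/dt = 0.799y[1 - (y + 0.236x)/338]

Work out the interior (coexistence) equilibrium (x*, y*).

x* ≈ 104, y* ≈ 313

Setting both brackets to zero gives the nullclines x + 1.71y = 640 and 0.236x + y = 338.
Substituting y = 338 - 0.236x into the first: x(1 - 1.71·0.236) = 640 - 1.71·338.
So x* = 62/0.596 = 104, and then y* = 338 - 0.236·104 = 313.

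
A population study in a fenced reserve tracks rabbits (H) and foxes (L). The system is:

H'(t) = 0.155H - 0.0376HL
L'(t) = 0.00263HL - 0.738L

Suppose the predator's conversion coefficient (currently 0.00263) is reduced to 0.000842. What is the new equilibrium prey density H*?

At the interior fixed point, setting dL/dt = 0 with L > 0 fixes H* = (predator death rate)/(HL coefficient) — independent of the other coefficients.
With the change, H* = 0.738/0.000842 = 876; it rises from 281.

H* ≈ 876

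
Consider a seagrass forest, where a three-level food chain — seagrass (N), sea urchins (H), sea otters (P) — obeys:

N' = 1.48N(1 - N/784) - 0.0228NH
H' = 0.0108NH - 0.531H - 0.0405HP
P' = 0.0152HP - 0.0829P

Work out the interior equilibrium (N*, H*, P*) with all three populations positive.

N* ≈ 718, H* ≈ 5.45, P* ≈ 178

From dP/dt = 0: 0.0152H* = 0.0829, so H* = 5.45.
From dN/dt = 0: 1.48(1 - N*/784) = 0.0228·5.45, giving N* = 784·(1 - 0.084) = 718.
From dH/dt = 0: 0.0108·718 - 0.531 = 0.0405P*, so P* = 7.22/0.0405 = 178.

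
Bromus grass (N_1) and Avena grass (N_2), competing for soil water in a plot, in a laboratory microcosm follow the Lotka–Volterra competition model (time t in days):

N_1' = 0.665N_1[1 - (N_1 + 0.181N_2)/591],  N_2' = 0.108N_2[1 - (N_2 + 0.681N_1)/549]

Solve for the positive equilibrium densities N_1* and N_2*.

Setting both brackets to zero gives the nullclines N_1 + 0.181N_2 = 591 and 0.681N_1 + N_2 = 549.
Substituting N_2 = 549 - 0.681N_1 into the first: N_1(1 - 0.181·0.681) = 591 - 0.181·549.
So N_1* = 492/0.877 = 561, and then N_2* = 549 - 0.681·561 = 167.

N_1* ≈ 561, N_2* ≈ 167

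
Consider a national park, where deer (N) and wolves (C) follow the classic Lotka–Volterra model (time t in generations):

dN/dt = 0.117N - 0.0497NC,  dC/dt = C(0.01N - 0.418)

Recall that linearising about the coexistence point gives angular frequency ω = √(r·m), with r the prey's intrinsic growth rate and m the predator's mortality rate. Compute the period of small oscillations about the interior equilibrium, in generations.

Here r = 0.117 and m = 0.418, so r·m = 0.0489.
ω = √0.0489 = 0.221 per generation, hence T = 2π/ω ≈ 28.4 generations.

T ≈ 28.4 generations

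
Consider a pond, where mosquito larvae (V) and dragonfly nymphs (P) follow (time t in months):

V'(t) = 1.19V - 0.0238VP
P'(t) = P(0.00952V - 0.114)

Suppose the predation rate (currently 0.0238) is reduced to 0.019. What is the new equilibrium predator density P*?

At the interior fixed point, setting dV/dt = 0 with V > 0 fixes P* = (prey growth rate)/(VP coefficient) — independent of the other coefficients.
With the change, P* = 1.19/0.019 = 62.6; it rises from 50.

P* ≈ 62.6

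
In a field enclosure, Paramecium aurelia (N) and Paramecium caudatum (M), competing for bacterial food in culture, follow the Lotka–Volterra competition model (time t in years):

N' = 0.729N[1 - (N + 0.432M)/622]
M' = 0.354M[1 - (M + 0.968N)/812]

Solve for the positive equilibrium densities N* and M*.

N* ≈ 466, M* ≈ 361

Setting both brackets to zero gives the nullclines N + 0.432M = 622 and 0.968N + M = 812.
Substituting M = 812 - 0.968N into the first: N(1 - 0.432·0.968) = 622 - 0.432·812.
So N* = 271/0.582 = 466, and then M* = 812 - 0.968·466 = 361.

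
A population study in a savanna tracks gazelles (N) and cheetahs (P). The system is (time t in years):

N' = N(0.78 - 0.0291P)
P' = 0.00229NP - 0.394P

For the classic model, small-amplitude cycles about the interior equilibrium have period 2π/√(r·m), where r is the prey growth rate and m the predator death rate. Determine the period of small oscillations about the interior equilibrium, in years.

T ≈ 11.3 years

Here r = 0.78 and m = 0.394, so r·m = 0.307.
ω = √0.307 = 0.554 per year, hence T = 2π/ω ≈ 11.3 years.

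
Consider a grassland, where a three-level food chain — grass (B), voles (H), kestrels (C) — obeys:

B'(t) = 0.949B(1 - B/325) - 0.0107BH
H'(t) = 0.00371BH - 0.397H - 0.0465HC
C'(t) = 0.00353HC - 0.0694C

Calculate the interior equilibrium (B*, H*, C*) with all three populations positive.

From dC/dt = 0: 0.00353H* = 0.0694, so H* = 19.7.
From dB/dt = 0: 0.949(1 - B*/325) = 0.0107·19.7, giving B* = 325·(1 - 0.222) = 253.
From dH/dt = 0: 0.00371·253 - 0.397 = 0.0465C*, so C* = 0.541/0.0465 = 11.6.

B* ≈ 253, H* ≈ 19.7, C* ≈ 11.6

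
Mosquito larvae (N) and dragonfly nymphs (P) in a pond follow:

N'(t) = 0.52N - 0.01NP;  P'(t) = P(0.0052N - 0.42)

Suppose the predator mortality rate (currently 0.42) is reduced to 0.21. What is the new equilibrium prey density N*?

At the interior fixed point, setting dP/dt = 0 with P > 0 fixes N* = (predator death rate)/(NP coefficient) — independent of the other coefficients.
With the change, N* = 0.21/0.0052 = 40.4; it falls from 80.8.

N* ≈ 40.4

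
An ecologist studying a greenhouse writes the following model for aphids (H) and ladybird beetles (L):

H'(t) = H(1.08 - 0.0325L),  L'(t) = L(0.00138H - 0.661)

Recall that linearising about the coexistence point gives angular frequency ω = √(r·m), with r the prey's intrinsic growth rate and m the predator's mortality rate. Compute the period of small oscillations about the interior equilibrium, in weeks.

Here r = 1.08 and m = 0.661, so r·m = 0.714.
ω = √0.714 = 0.845 per week, hence T = 2π/ω ≈ 7.44 weeks.

T ≈ 7.44 weeks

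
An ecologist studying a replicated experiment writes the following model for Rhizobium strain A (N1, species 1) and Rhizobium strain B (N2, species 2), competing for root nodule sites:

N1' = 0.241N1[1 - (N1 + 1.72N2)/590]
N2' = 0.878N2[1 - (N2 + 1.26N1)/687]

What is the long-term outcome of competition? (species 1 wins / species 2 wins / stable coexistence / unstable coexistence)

unstable coexistence (outcome depends on initial conditions)

Compare the nullcline intercepts: K1/α12 = 590/1.72 = 343 < K2 = 687; K2/α21 = 687/1.26 = 545 < K1 = 590.
Since both are reversed, neither can invade when rare; the interior point is a saddle.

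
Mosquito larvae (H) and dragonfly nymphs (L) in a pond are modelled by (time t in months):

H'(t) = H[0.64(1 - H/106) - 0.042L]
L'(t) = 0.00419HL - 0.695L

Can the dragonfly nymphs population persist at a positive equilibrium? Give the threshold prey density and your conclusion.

The predator equation gives dL/dt > 0 only when H > 0.695/0.00419 = 166.
Without the predator, H → K = 106. Since 106 < 166, the predator cannot invade.

Threshold H = 166; K < 166, so no, the predator goes extinct.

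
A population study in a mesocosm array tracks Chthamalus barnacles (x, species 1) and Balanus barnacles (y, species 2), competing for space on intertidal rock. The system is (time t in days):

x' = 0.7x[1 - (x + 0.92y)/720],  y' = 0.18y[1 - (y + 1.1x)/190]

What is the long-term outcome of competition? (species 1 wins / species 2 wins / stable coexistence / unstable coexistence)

Compare the nullcline intercepts: K1/α12 = 720/0.92 = 783 > K2 = 190; K2/α21 = 190/1.1 = 173 < K1 = 720.
Since the inequalities point opposite ways, species 1 can invade but species 2 cannot.

species 1 excludes species 2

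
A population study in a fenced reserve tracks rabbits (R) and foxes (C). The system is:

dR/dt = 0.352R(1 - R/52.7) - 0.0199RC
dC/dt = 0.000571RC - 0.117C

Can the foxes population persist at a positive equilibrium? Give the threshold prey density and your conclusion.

The predator equation gives dC/dt > 0 only when R > 0.117/0.000571 = 205.
Without the predator, R → K = 52.7. Since 52.7 < 205, the predator cannot invade.

Threshold R = 205; K < 205, so no, the predator goes extinct.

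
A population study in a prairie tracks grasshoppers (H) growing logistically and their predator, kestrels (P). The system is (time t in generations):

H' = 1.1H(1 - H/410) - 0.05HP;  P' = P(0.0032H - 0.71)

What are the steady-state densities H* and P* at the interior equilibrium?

From dP/dt = 0 with P > 0: 0.0032H* = 0.71, so H* = 222.
Substitute into dH/dt = 0: 1.1(1 - 222/410) = 0.05P*.
The bracket is 0.459, giving P* = 0.505/0.05 = 10.1.

H* ≈ 222, P* ≈ 10.1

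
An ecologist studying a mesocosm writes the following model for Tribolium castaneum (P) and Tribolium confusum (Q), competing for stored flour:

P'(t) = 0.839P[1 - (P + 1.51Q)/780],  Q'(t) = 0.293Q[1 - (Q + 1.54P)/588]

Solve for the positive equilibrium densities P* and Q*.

P* ≈ 81.4, Q* ≈ 463

Setting both brackets to zero gives the nullclines P + 1.51Q = 780 and 1.54P + Q = 588.
Substituting Q = 588 - 1.54P into the first: P(1 - 1.51·1.54) = 780 - 1.51·588.
So P* = -108/-1.33 = 81.4, and then Q* = 588 - 1.54·81.4 = 463.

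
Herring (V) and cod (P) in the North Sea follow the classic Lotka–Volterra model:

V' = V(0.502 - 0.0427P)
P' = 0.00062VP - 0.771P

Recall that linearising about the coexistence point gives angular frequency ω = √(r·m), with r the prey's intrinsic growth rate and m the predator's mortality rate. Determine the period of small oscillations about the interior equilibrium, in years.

T ≈ 10.1 years

Here r = 0.502 and m = 0.771, so r·m = 0.387.
ω = √0.387 = 0.622 per year, hence T = 2π/ω ≈ 10.1 years.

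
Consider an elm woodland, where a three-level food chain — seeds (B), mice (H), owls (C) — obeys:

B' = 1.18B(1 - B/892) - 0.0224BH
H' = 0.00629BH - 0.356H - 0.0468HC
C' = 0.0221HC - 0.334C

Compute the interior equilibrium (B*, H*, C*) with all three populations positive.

B* ≈ 636, H* ≈ 15.1, C* ≈ 77.9

From dC/dt = 0: 0.0221H* = 0.334, so H* = 15.1.
From dB/dt = 0: 1.18(1 - B*/892) = 0.0224·15.1, giving B* = 892·(1 - 0.287) = 636.
From dH/dt = 0: 0.00629·636 - 0.356 = 0.0468C*, so C* = 3.65/0.0468 = 77.9.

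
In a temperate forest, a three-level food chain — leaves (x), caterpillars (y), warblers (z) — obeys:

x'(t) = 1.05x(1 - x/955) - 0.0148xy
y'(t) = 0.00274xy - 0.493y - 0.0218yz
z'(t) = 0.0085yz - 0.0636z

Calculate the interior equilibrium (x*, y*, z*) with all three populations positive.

x* ≈ 854, y* ≈ 7.48, z* ≈ 84.8

From dz/dt = 0: 0.0085y* = 0.0636, so y* = 7.48.
From dx/dt = 0: 1.05(1 - x*/955) = 0.0148·7.48, giving x* = 955·(1 - 0.105) = 854.
From dy/dt = 0: 0.00274·854 - 0.493 = 0.0218z*, so z* = 1.85/0.0218 = 84.8.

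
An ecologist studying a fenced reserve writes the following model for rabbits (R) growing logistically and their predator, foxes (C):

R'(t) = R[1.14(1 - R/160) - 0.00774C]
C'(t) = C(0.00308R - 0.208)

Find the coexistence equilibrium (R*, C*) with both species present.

From dC/dt = 0 with C > 0: 0.00308R* = 0.208, so R* = 67.5.
Substitute into dR/dt = 0: 1.14(1 - 67.5/160) = 0.00774C*.
The bracket is 0.578, giving C* = 0.659/0.00774 = 85.1.

R* ≈ 67.5, C* ≈ 85.1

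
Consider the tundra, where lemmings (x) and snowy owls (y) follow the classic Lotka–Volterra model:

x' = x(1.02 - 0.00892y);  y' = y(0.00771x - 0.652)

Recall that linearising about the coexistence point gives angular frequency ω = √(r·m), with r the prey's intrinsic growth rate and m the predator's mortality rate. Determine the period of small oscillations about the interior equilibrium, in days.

T ≈ 7.7 days

Here r = 1.02 and m = 0.652, so r·m = 0.665.
ω = √0.665 = 0.815 per day, hence T = 2π/ω ≈ 7.7 days.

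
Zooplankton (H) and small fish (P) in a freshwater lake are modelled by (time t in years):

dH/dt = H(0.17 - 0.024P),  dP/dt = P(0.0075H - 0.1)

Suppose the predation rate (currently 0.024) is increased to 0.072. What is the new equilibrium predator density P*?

P* ≈ 2.36

At the interior fixed point, setting dH/dt = 0 with H > 0 fixes P* = (prey growth rate)/(HP coefficient) — independent of the other coefficients.
With the change, P* = 0.17/0.072 = 2.36; it falls from 7.08.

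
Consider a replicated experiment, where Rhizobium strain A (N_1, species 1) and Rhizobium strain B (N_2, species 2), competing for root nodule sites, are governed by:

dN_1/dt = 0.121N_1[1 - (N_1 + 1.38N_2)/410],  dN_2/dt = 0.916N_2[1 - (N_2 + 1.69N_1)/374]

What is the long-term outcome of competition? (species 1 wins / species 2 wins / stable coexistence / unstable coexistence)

unstable coexistence (outcome depends on initial conditions)

Compare the nullcline intercepts: K1/α12 = 410/1.38 = 297 < K2 = 374; K2/α21 = 374/1.69 = 221 < K1 = 410.
Since both are reversed, neither can invade when rare; the interior point is a saddle.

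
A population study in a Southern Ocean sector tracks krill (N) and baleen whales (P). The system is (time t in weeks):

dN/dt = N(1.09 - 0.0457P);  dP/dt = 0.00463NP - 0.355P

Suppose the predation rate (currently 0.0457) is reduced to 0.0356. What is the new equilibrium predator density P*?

P* ≈ 30.6

At the interior fixed point, setting dN/dt = 0 with N > 0 fixes P* = (prey growth rate)/(NP coefficient) — independent of the other coefficients.
With the change, P* = 1.09/0.0356 = 30.6; it rises from 23.9.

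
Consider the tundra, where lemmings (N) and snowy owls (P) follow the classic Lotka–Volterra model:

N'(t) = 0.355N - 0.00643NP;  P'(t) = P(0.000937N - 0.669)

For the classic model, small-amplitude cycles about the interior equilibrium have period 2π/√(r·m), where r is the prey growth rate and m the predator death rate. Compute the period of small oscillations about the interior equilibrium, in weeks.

T ≈ 12.9 weeks

Here r = 0.355 and m = 0.669, so r·m = 0.237.
ω = √0.237 = 0.487 per week, hence T = 2π/ω ≈ 12.9 weeks.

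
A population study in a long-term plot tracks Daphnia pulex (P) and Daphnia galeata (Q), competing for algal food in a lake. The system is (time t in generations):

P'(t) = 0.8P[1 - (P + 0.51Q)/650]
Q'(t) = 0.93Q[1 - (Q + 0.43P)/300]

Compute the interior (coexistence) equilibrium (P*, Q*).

P* ≈ 637, Q* ≈ 26.3

Setting both brackets to zero gives the nullclines P + 0.51Q = 650 and 0.43P + Q = 300.
Substituting Q = 300 - 0.43P into the first: P(1 - 0.51·0.43) = 650 - 0.51·300.
So P* = 497/0.781 = 637, and then Q* = 300 - 0.43·637 = 26.3.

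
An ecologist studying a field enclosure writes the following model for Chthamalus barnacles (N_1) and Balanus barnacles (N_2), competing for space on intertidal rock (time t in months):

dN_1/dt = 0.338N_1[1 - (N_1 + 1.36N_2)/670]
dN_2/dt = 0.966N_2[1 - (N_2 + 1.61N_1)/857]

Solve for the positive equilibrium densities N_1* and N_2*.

N_1* ≈ 417, N_2* ≈ 186

Setting both brackets to zero gives the nullclines N_1 + 1.36N_2 = 670 and 1.61N_1 + N_2 = 857.
Substituting N_2 = 857 - 1.61N_1 into the first: N_1(1 - 1.36·1.61) = 670 - 1.36·857.
So N_1* = -496/-1.19 = 417, and then N_2* = 857 - 1.61·417 = 186.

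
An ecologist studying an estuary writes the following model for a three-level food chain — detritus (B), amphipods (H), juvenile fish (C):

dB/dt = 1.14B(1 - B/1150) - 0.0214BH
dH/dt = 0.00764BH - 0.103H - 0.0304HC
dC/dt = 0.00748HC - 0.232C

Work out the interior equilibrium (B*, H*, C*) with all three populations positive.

From dC/dt = 0: 0.00748H* = 0.232, so H* = 31.
From dB/dt = 0: 1.14(1 - B*/1150) = 0.0214·31, giving B* = 1150·(1 - 0.582) = 480.
From dH/dt = 0: 0.00764·480 - 0.103 = 0.0304C*, so C* = 3.57/0.0304 = 117.

B* ≈ 480, H* ≈ 31, C* ≈ 117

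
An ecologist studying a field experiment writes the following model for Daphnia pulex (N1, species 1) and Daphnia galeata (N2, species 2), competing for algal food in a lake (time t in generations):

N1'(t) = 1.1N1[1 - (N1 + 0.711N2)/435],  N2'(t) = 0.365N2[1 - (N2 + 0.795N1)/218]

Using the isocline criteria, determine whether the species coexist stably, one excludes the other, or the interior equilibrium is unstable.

species 1 excludes species 2

Compare the nullcline intercepts: K1/α12 = 435/0.711 = 612 > K2 = 218; K2/α21 = 218/0.795 = 274 < K1 = 435.
Since the inequalities point opposite ways, species 1 can invade but species 2 cannot.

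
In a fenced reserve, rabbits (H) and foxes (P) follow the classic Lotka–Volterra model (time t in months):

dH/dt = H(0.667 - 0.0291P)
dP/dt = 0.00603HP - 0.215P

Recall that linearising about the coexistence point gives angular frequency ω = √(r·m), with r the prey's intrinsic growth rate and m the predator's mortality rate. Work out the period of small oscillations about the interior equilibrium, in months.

T ≈ 16.6 months

Here r = 0.667 and m = 0.215, so r·m = 0.143.
ω = √0.143 = 0.379 per month, hence T = 2π/ω ≈ 16.6 months.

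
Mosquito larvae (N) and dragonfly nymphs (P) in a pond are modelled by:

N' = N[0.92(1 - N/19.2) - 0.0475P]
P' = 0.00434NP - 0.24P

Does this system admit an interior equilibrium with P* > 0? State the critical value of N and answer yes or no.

The predator equation gives dP/dt > 0 only when N > 0.24/0.00434 = 55.3.
Without the predator, N → K = 19.2. Since 19.2 < 55.3, the predator cannot invade.

Threshold N = 55.3; K < 55.3, so no, the predator goes extinct.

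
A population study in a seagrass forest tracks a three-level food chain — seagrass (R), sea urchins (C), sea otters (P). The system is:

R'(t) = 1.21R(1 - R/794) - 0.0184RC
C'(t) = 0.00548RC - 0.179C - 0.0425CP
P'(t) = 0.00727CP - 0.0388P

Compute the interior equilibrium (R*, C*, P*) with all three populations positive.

From dP/dt = 0: 0.00727C* = 0.0388, so C* = 5.34.
From dR/dt = 0: 1.21(1 - R*/794) = 0.0184·5.34, giving R* = 794·(1 - 0.0812) = 730.
From dC/dt = 0: 0.00548·730 - 0.179 = 0.0425P*, so P* = 3.82/0.0425 = 89.9.

R* ≈ 730, C* ≈ 5.34, P* ≈ 89.9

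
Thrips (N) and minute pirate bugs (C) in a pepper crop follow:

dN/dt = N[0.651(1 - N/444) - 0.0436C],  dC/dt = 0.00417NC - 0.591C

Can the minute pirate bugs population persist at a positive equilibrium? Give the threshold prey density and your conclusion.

The predator equation gives dC/dt > 0 only when N > 0.591/0.00417 = 142.
Without the predator, N → K = 444. Since 444 > 142, the predator can invade and persist.

Threshold N = 142; K > 142, so yes, the predator persists.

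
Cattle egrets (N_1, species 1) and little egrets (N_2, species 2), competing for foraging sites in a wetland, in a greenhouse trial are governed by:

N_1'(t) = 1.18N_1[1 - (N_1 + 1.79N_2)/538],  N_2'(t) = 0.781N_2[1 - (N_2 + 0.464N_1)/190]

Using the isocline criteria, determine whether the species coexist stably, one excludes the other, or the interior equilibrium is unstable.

species 1 excludes species 2

Compare the nullcline intercepts: K1/α12 = 538/1.79 = 301 > K2 = 190; K2/α21 = 190/0.464 = 409 < K1 = 538.
Since the inequalities point opposite ways, species 1 can invade but species 2 cannot.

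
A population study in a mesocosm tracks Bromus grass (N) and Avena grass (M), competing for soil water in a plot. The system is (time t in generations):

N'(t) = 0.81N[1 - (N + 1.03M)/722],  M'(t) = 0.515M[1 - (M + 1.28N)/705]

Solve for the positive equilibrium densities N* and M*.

N* ≈ 13, M* ≈ 688

Setting both brackets to zero gives the nullclines N + 1.03M = 722 and 1.28N + M = 705.
Substituting M = 705 - 1.28N into the first: N(1 - 1.03·1.28) = 722 - 1.03·705.
So N* = -4.15/-0.318 = 13, and then M* = 705 - 1.28·13 = 688.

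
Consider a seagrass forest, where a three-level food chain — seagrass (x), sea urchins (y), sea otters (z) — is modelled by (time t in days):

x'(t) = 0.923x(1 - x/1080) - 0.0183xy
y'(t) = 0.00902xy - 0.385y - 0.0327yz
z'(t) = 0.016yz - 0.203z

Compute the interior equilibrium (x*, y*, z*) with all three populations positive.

From dz/dt = 0: 0.016y* = 0.203, so y* = 12.7.
From dx/dt = 0: 0.923(1 - x*/1080) = 0.0183·12.7, giving x* = 1080·(1 - 0.252) = 808.
From dy/dt = 0: 0.00902·808 - 0.385 = 0.0327z*, so z* = 6.91/0.0327 = 211.

x* ≈ 808, y* ≈ 12.7, z* ≈ 211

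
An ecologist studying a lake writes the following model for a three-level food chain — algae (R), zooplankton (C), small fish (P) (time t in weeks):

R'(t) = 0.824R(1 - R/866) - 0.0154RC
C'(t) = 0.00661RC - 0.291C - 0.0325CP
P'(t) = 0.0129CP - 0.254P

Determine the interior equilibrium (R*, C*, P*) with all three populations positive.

R* ≈ 547, C* ≈ 19.7, P* ≈ 102

From dP/dt = 0: 0.0129C* = 0.254, so C* = 19.7.
From dR/dt = 0: 0.824(1 - R*/866) = 0.0154·19.7, giving R* = 866·(1 - 0.368) = 547.
From dC/dt = 0: 0.00661·547 - 0.291 = 0.0325P*, so P* = 3.33/0.0325 = 102.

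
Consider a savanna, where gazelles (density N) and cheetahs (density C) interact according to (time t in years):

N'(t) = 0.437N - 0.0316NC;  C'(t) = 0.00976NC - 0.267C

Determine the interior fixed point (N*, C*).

N* ≈ 27.4, C* ≈ 13.8

Set dC/dt = 0 with C > 0: 0.00976N - 0.267 = 0, so N* = 0.267/0.00976 = 27.4.
Set dN/dt = 0 with N > 0: 0.437 - 0.0316C = 0, so C* = 0.437/0.0316 = 13.8.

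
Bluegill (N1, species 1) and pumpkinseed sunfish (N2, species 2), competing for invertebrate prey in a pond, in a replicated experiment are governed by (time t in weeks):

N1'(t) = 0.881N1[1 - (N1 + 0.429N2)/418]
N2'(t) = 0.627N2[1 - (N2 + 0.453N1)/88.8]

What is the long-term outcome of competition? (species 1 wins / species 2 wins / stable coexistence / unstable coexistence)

species 1 excludes species 2

Compare the nullcline intercepts: K1/α12 = 418/0.429 = 974 > K2 = 88.8; K2/α21 = 88.8/0.453 = 196 < K1 = 418.
Since the inequalities point opposite ways, species 1 can invade but species 2 cannot.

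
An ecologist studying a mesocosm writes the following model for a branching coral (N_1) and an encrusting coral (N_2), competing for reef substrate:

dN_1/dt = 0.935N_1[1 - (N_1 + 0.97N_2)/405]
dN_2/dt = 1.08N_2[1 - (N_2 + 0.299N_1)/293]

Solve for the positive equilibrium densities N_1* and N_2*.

N_1* ≈ 170, N_2* ≈ 242

Setting both brackets to zero gives the nullclines N_1 + 0.97N_2 = 405 and 0.299N_1 + N_2 = 293.
Substituting N_2 = 293 - 0.299N_1 into the first: N_1(1 - 0.97·0.299) = 405 - 0.97·293.
So N_1* = 121/0.71 = 170, and then N_2* = 293 - 0.299·170 = 242.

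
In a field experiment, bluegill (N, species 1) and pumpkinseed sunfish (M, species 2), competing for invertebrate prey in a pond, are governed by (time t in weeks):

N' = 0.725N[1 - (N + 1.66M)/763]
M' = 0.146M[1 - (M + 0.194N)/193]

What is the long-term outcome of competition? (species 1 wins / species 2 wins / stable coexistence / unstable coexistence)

Compare the nullcline intercepts: K1/α12 = 763/1.66 = 460 > K2 = 193; K2/α21 = 193/0.194 = 995 > K1 = 763.
Since both inequalities hold, each species can invade when rare, so the interior equilibrium is stable.

stable coexistence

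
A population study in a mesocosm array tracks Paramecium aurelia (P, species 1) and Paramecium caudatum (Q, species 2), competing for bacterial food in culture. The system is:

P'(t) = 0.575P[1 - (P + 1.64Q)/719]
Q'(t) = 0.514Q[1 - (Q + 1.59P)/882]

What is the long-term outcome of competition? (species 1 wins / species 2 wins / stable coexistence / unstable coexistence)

unstable coexistence (outcome depends on initial conditions)

Compare the nullcline intercepts: K1/α12 = 719/1.64 = 438 < K2 = 882; K2/α21 = 882/1.59 = 555 < K1 = 719.
Since both are reversed, neither can invade when rare; the interior point is a saddle.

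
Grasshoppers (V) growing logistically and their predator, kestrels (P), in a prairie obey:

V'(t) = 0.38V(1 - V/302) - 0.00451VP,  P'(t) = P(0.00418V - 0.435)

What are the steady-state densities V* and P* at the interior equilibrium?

V* ≈ 104, P* ≈ 55.2

From dP/dt = 0 with P > 0: 0.00418V* = 0.435, so V* = 104.
Substitute into dV/dt = 0: 0.38(1 - 104/302) = 0.00451P*.
The bracket is 0.655, giving P* = 0.249/0.00451 = 55.2.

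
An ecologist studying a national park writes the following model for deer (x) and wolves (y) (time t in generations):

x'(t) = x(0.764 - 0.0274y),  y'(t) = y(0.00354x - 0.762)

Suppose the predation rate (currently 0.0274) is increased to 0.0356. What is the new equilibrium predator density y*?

y* ≈ 21.5

At the interior fixed point, setting dx/dt = 0 with x > 0 fixes y* = (prey growth rate)/(xy coefficient) — independent of the other coefficients.
With the change, y* = 0.764/0.0356 = 21.5; it falls from 27.9.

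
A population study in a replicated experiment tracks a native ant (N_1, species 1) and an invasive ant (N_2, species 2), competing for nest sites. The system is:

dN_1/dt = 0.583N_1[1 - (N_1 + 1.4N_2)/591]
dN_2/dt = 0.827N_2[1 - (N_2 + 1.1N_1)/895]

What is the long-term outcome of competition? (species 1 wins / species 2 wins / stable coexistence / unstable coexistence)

Compare the nullcline intercepts: K1/α12 = 591/1.4 = 422 < K2 = 895; K2/α21 = 895/1.1 = 814 > K1 = 591.
Since the inequalities point opposite ways, species 2 can invade but species 1 cannot.

species 2 excludes species 1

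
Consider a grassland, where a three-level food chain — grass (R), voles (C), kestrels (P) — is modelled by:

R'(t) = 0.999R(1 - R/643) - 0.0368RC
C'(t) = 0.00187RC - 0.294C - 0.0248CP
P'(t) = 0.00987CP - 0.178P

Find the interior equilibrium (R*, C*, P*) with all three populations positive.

R* ≈ 216, C* ≈ 18, P* ≈ 4.42

From dP/dt = 0: 0.00987C* = 0.178, so C* = 18.
From dR/dt = 0: 0.999(1 - R*/643) = 0.0368·18, giving R* = 643·(1 - 0.664) = 216.
From dC/dt = 0: 0.00187·216 - 0.294 = 0.0248P*, so P* = 0.11/0.0248 = 4.42.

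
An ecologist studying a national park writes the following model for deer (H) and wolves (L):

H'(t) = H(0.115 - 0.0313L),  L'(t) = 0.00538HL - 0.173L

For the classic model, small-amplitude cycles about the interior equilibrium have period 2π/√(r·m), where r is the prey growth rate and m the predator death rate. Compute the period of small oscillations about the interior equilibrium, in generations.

T ≈ 44.5 generations

Here r = 0.115 and m = 0.173, so r·m = 0.0199.
ω = √0.0199 = 0.141 per generation, hence T = 2π/ω ≈ 44.5 generations.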